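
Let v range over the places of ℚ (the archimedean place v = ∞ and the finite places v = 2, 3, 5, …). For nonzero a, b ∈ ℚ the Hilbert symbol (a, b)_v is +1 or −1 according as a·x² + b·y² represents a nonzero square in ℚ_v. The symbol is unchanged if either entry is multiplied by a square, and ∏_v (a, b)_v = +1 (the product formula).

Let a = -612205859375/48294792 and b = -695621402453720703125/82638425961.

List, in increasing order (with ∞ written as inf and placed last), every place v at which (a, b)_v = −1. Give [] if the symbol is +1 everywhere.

(a, b) ≡ (-10846, -29) mod (ℚ^×)²; places V = {2, 3, 5, 7, 11, 13, 17, 29, ∞}.
(a,b)_5: α=8, u≡4; β=10, v≡4 (mod 5); (4|5)=+1, (4|5)=+1; sign (−1)^0·+1^10·+1^8 = +1.
(a,b)_11: α=1, u≡5; β=2, v≡4 (mod 11); (5|11)=+1, (4|11)=+1; sign (−1)^0·+1^2·+1^1 = +1.
(a,b)_∞: sgn(-10846)=−, sgn(-29)=−, so -1.
(a,b)_29: α=1, u≡21; β=3, v≡7 (mod 29); (21|29)=-1, (7|29)=+1; sign (−1)^0·-1^3·+1^1 = -1.
(a,b)_2: α=-3, β=0; u≡1, v≡3 (mod 8); ε(u)ε(v)=0·1, αω(v)=-3·1, βω(u)=0·0; sum ≡ 1  ⇒  -1.
(a,b)_13: α=-2, u≡10; β=-4, v≡1 (mod 13); (10|13)=+1, (1|13)=+1; sign (−1)^0·+1^-4·+1^-2 = +1.
(a,b)_17: α=3, u≡15; β=6, v≡6 (mod 17); (15|17)=+1, (6|17)=-1; sign (−1)^0·+1^6·-1^3 = -1.
(a,b)_7: α=-2, u≡2; β=-2, v≡6 (mod 7); (2|7)=+1, (6|7)=-1; sign (−1)^0·+1^-2·-1^-2 = +1.
(a,b)_3: α=-6, u≡2; β=-10, v≡1 (mod 3); (2|3)=-1, (1|3)=+1; sign (−1)^0·-1^-10·+1^-6 = +1.
(-10846, -29 / ℚ) ramifies at {2, 17, 29, ∞}: a division algebra.

[2, 17, 29, inf]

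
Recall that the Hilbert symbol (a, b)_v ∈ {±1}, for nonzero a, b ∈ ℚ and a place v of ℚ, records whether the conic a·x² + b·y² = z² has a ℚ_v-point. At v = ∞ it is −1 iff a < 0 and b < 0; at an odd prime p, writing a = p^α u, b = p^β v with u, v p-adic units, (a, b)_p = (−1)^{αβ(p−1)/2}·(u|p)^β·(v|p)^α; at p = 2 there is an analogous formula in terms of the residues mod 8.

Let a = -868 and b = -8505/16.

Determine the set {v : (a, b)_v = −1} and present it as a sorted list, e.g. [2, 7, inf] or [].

Mod squares: a ≡ -217, b ≡ -105. Check v ∈ {∞, 2, 3, 5, 7, 31}.
v=3: a=3^0·(≡2), b=3^5·(≡1) mod 3; (2|3)=-1, (1|3)=+1; (−1)^{0·5·1}·(-1)^5·(+1)^0 = -1.
v=31: a=31^1·(≡3), b=31^0·(≡9) mod 31; (3|31)=-1, (9|31)=+1; (−1)^{1·0·15}·(-1)^0·(+1)^1 = +1.
v=∞: -217 < 0 and -105 < 0  ⇒  (a,b)_∞ = -1.
v=5: a=5^0·(≡2), b=5^1·(≡4) mod 5; (2|5)=-1, (4|5)=+1; (−1)^{0·1·2}·(-1)^1·(+1)^0 = -1.
v=2: v_2(a)=2, v_2(b)=-4; units ≡ 7, 7 (mod 8); ε·ε+αω+βω = 1·1+2·0+-4·0 ≡ 1  ⇒  (a,b)_2 = -1.
v=7: a=7^1·(≡2), b=7^1·(≡5) mod 7; (2|7)=+1, (5|7)=-1; (−1)^{1·1·3}·(+1)^1·(-1)^1 = +1.
Ram(-217, -105) = {2, 3, 5, ∞}; no ℚ_2-point on the conic.

[2, 3, 5, inf]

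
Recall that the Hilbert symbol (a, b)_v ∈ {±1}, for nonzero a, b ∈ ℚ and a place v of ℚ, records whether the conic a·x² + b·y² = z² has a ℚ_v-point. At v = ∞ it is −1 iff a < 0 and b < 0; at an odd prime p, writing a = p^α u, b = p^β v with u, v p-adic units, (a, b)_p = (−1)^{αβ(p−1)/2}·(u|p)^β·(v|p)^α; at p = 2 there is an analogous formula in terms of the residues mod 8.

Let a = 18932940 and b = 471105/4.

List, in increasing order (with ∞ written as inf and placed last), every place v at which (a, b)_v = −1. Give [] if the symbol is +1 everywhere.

Mod squares: a ≡ 58435, b ≡ 145. Check v ∈ {∞, 2, 3, 5, 13, 19, 29, 31}.
v=19: a=19^0·(≡10), b=19^2·(≡8) mod 19; (10|19)=-1, (8|19)=-1; (−1)^{0·2·9}·(-1)^2·(-1)^0 = +1.
v=5: a=5^1·(≡3), b=5^1·(≡4) mod 5; (3|5)=-1, (4|5)=+1; (−1)^{1·1·2}·(-1)^1·(+1)^1 = -1.
v=29: a=29^1·(≡12), b=29^1·(≡23) mod 29; (12|29)=-1, (23|29)=+1; (−1)^{1·1·14}·(-1)^1·(+1)^1 = -1.
v=3: a=3^4·(≡1), b=3^2·(≡1) mod 3; (1|3)=+1, (1|3)=+1; (−1)^{4·2·1}·(+1)^2·(+1)^4 = +1.
v=13: a=13^1·(≡3), b=13^0·(≡6) mod 13; (3|13)=+1, (6|13)=-1; (−1)^{1·0·6}·(+1)^0·(-1)^1 = -1.
v=31: a=31^1·(≡9), b=31^0·(≡15) mod 31; (9|31)=+1, (15|31)=-1; (−1)^{1·0·15}·(+1)^0·(-1)^1 = -1.
v=2: v_2(a)=2, v_2(b)=-2; units ≡ 3, 1 (mod 8); ε·ε+αω+βω = 1·0+2·0+-2·1 ≡ 0  ⇒  (a,b)_2 = +1.
v=∞: 58435 > 0 and 145 > 0  ⇒  (a,b)_∞ = +1.
(58435, 145 / ℚ) ramifies at {5, 13, 29, 31}: a division algebra.

[5, 13, 29, 31]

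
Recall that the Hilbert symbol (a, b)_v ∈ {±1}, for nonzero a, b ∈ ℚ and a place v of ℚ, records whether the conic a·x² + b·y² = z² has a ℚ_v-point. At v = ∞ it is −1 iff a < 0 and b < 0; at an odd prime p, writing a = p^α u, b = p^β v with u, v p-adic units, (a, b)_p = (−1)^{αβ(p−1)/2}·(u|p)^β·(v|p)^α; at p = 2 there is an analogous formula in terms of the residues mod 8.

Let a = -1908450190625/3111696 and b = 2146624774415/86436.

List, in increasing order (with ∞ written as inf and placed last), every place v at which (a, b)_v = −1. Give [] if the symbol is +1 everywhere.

Mod squares: a ≡ -69905, b ≡ 49143215. Check v ∈ {∞, 2, 3, 5, 7, 11, 19, 31, 37, 41}.
v=∞: -69905 < 0 and 49143215 > 0  ⇒  (a,b)_∞ = +1.
v=2: v_2(a)=-4, v_2(b)=-2; units ≡ 7, 7 (mod 8); ε·ε+αω+βω = 1·1+-4·0+-2·0 ≡ 1  ⇒  (a,b)_2 = -1.
v=11: a=11^3·(≡9), b=11^3·(≡3) mod 11; (9|11)=+1, (3|11)=+1; (−1)^{3·3·5}·(+1)^3·(+1)^3 = -1.
v=37: a=37^0·(≡7), b=37^1·(≡13) mod 37; (7|37)=+1, (13|37)=-1; (−1)^{0·1·18}·(+1)^1·(-1)^0 = +1.
v=19: a=19^2·(≡2), b=19^3·(≡2) mod 19; (2|19)=-1, (2|19)=-1; (−1)^{2·3·9}·(-1)^3·(-1)^2 = -1.
v=41: a=41^1·(≡14), b=41^1·(≡1) mod 41; (14|41)=-1, (1|41)=+1; (−1)^{1·1·20}·(-1)^1·(+1)^1 = -1.
v=3: a=3^-4·(≡1), b=3^-2·(≡2) mod 3; (1|3)=+1, (2|3)=-1; (−1)^{-4·-2·1}·(+1)^-2·(-1)^-4 = +1.
v=31: a=31^1·(≡2), b=31^1·(≡20) mod 31; (2|31)=+1, (20|31)=+1; (−1)^{1·1·15}·(+1)^1·(+1)^1 = -1.
v=5: a=5^5·(≡4), b=5^1·(≡3) mod 5; (4|5)=+1, (3|5)=-1; (−1)^{5·1·2}·(+1)^1·(-1)^5 = -1.
v=7: a=7^-4·(≡1), b=7^-4·(≡2) mod 7; (1|7)=+1, (2|7)=+1; (−1)^{-4·-4·3}·(+1)^-4·(+1)^-4 = +1.
(-69905, 49143215 / ℚ) ramifies at {2, 5, 11, 19, 31, 41}: a division algebra.

[2, 5, 11, 19, 31, 41]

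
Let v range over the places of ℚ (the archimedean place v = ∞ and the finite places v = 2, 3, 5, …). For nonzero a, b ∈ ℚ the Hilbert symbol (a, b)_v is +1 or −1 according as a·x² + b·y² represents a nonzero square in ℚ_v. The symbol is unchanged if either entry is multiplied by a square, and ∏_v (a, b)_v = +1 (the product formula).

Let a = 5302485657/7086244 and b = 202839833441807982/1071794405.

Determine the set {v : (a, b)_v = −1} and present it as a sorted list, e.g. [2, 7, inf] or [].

Mod squares: a ≡ 17, b ≡ 1190. Check v ∈ {∞, 2, 3, 5, 7, 11, 17, 19, 29}.
v=17: a=17^1·(≡15), b=17^1·(≡1) mod 17; (15|17)=+1, (1|17)=+1; (−1)^{1·1·8}·(+1)^1·(+1)^1 = +1.
v=11: a=11^-6·(≡10), b=11^-8·(≡7) mod 11; (10|11)=-1, (7|11)=-1; (−1)^{-6·-8·5}·(-1)^-8·(-1)^-6 = +1.
v=7: a=7^2·(≡5), b=7^3·(≡4) mod 7; (5|7)=-1, (4|7)=+1; (−1)^{2·3·3}·(-1)^3·(+1)^2 = -1.
v=5: a=5^0·(≡3), b=5^-1·(≡2) mod 5; (3|5)=-1, (2|5)=-1; (−1)^{0·-1·2}·(-1)^-1·(-1)^0 = -1.
v=2: v_2(a)=-2, v_2(b)=1; units ≡ 1, 3 (mod 8); ε·ε+αω+βω = 0·1+-2·1+1·0 ≡ 0  ⇒  (a,b)_2 = +1.
v=19: a=19^0·(≡7), b=19^2·(≡10) mod 19; (7|19)=+1, (10|19)=-1; (−1)^{0·2·9}·(+1)^2·(-1)^0 = +1.
v=∞: 17 > 0 and 1190 > 0  ⇒  (a,b)_∞ = +1.
v=29: a=29^4·(≡27), b=29^6·(≡28) mod 29; (27|29)=-1, (28|29)=+1; (−1)^{4·6·14}·(-1)^6·(+1)^4 = +1.
v=3: a=3^2·(≡2), b=3^4·(≡2) mod 3; (2|3)=-1, (2|3)=-1; (−1)^{2·4·1}·(-1)^4·(-1)^2 = +1.
|Ram(17, 1190)| = 2, even; anisotropic at {5, 7}.

[5, 7]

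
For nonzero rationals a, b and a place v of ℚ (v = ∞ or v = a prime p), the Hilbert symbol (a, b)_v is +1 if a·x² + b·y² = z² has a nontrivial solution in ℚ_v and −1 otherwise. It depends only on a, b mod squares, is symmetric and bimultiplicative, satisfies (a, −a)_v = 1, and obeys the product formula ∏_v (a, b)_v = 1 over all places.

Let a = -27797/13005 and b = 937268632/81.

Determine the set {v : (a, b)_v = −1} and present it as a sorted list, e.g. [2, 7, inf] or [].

[2, 5, 7, 29]

Mod squares: a ≡ -385, b ≡ 1798. Check v ∈ {∞, 2, 3, 5, 7, 11, 17, 19, 29, 31}.
v=7: a=7^1·(≡2), b=7^0·(≡5) mod 7; (2|7)=+1, (5|7)=-1; (−1)^{1·0·3}·(+1)^0·(-1)^1 = -1.
v=29: a=29^0·(≡10), b=29^1·(≡23) mod 29; (10|29)=-1, (23|29)=+1; (−1)^{0·1·14}·(-1)^1·(+1)^0 = -1.
v=19: a=19^2·(≡2), b=19^4·(≡2) mod 19; (2|19)=-1, (2|19)=-1; (−1)^{2·4·9}·(-1)^4·(-1)^2 = +1.
v=11: a=11^1·(≡1), b=11^0·(≡9) mod 11; (1|11)=+1, (9|11)=+1; (−1)^{1·0·5}·(+1)^0·(+1)^1 = +1.
v=3: a=3^-2·(≡2), b=3^-4·(≡1) mod 3; (2|3)=-1, (1|3)=+1; (−1)^{-2·-4·1}·(-1)^-4·(+1)^-2 = +1.
v=5: a=5^-1·(≡3), b=5^0·(≡2) mod 5; (3|5)=-1, (2|5)=-1; (−1)^{-1·0·2}·(-1)^0·(-1)^-1 = -1.
v=31: a=31^0·(≡20), b=31^1·(≡27) mod 31; (20|31)=+1, (27|31)=-1; (−1)^{0·1·15}·(+1)^1·(-1)^0 = +1.
v=2: v_2(a)=0, v_2(b)=3; units ≡ 7, 3 (mod 8); ε·ε+αω+βω = 1·1+0·1+3·0 ≡ 1  ⇒  (a,b)_2 = -1.
v=17: a=17^-2·(≡6), b=17^0·(≡13) mod 17; (6|17)=-1, (13|17)=+1; (−1)^{-2·0·8}·(-1)^0·(+1)^-2 = +1.
v=∞: -385 < 0 and 1798 > 0  ⇒  (a,b)_∞ = +1.
|Ram(-385, 1798)| = 4, even; anisotropic at {2, 5, 7, 29}.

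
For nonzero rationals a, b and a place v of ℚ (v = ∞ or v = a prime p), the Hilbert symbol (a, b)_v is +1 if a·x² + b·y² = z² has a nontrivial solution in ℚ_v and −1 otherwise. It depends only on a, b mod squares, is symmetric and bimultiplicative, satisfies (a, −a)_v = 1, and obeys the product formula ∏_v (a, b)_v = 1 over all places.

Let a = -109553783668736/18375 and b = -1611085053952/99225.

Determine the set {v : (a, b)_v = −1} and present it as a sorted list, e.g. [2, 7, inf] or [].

Mod squares: a ≡ -179265, b ≡ -703. Check v ∈ {∞, 2, 3, 5, 7, 11, 17, 19, 37}.
v=17: a=17^3·(≡7), b=17^2·(≡3) mod 17; (7|17)=-1, (3|17)=-1; (−1)^{3·2·8}·(-1)^2·(-1)^3 = -1.
v=∞: -179265 < 0 and -703 < 0  ⇒  (a,b)_∞ = -1.
v=19: a=19^1·(≡10), b=19^1·(≡1) mod 19; (10|19)=-1, (1|19)=+1; (−1)^{1·1·9}·(-1)^1·(+1)^1 = +1.
v=11: a=11^2·(≡2), b=11^2·(≡1) mod 11; (2|11)=-1, (1|11)=+1; (−1)^{2·2·5}·(-1)^2·(+1)^2 = +1.
v=3: a=3^-1·(≡2), b=3^-4·(≡2) mod 3; (2|3)=-1, (2|3)=-1; (−1)^{-1·-4·1}·(-1)^-4·(-1)^-1 = -1.
v=5: a=5^-3·(≡2), b=5^-2·(≡2) mod 5; (2|5)=-1, (2|5)=-1; (−1)^{-3·-2·2}·(-1)^-2·(-1)^-3 = -1.
v=7: a=7^-2·(≡5), b=7^-2·(≡2) mod 7; (5|7)=-1, (2|7)=+1; (−1)^{-2·-2·3}·(-1)^-2·(+1)^-2 = +1.
v=2: v_2(a)=18, v_2(b)=16; units ≡ 7, 1 (mod 8); ε·ε+αω+βω = 1·0+18·0+16·0 ≡ 0  ⇒  (a,b)_2 = +1.
v=37: a=37^1·(≡24), b=37^1·(≡2) mod 37; (24|37)=-1, (2|37)=-1; (−1)^{1·1·18}·(-1)^1·(-1)^1 = +1.
(-179265, -703 / ℚ) ramifies at {3, 5, 17, ∞}: a division algebra.

[3, 5, 17, inf]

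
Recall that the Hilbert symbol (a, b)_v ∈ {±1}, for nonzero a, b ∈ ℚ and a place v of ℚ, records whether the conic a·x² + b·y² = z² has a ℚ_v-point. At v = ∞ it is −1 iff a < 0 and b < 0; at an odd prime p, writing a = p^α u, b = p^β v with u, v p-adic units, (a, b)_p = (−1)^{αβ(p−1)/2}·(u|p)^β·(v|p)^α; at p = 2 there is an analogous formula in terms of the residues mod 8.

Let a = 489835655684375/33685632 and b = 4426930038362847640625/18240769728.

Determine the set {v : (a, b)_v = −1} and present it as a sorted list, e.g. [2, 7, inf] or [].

[5, 7, 11, 13]

(a, b) ≡ (910, 3003) mod (ℚ^×)²; places V = {2, 3, 5, 7, 11, 13, 19, ∞}.
(a,b)_13: α=1, u≡2; β=3, v≡9 (mod 13); (2|13)=-1, (9|13)=+1; sign (−1)^0·-1^3·+1^1 = -1.
(a,b)_∞: sgn(910)=+, sgn(3003)=+, so +1.
(a,b)_19: α=-2, u≡1; β=-4, v≡4 (mod 19); (1|19)=+1, (4|19)=+1; sign (−1)^0·+1^-4·+1^-2 = +1.
(a,b)_11: α=4, u≡6; β=3, v≡5 (mod 11); (6|11)=-1, (5|11)=+1; sign (−1)^0·-1^3·+1^4 = -1.
(a,b)_5: α=5, u≡2; β=6, v≡3 (mod 5); (2|5)=-1, (3|5)=-1; sign (−1)^0·-1^6·-1^5 = -1.
(a,b)_7: α=7, u≡2; β=13, v≡1 (mod 7); (2|7)=+1, (1|7)=+1; sign (−1)^1·+1^13·+1^7 = -1.
(a,b)_2: α=-7, β=-6; u≡7, v≡3 (mod 8); ε(u)ε(v)=1·1, αω(v)=-7·1, βω(u)=-6·0; sum ≡ 0  ⇒  +1.
(a,b)_3: α=-6, u≡1; β=-7, v≡2 (mod 3); (1|3)=+1, (2|3)=-1; sign (−1)^0·+1^-7·-1^-6 = +1.
|Ram(910, 3003)| = 4, even; anisotropic at {5, 7, 11, 13}.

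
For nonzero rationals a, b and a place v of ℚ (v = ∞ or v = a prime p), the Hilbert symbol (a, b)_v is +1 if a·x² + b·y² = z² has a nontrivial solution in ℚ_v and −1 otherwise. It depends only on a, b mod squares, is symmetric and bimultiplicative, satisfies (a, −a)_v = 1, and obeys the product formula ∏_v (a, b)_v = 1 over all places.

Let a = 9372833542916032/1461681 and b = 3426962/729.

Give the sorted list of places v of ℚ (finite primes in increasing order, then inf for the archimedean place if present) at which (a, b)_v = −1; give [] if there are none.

[]

Mod squares: a ≡ 7, b ≡ 2. Check v ∈ {∞, 2, 3, 7, 11, 13, 17, 19, 31}.
v=19: a=19^2·(≡11), b=19^0·(≡12) mod 19; (11|19)=+1, (12|19)=-1; (−1)^{2·0·9}·(+1)^0·(-1)^2 = +1.
v=11: a=11^0·(≡2), b=11^2·(≡10) mod 11; (2|11)=-1, (10|11)=-1; (−1)^{0·2·5}·(-1)^2·(-1)^0 = +1.
v=13: a=13^-2·(≡5), b=13^0·(≡6) mod 13; (5|13)=-1, (6|13)=-1; (−1)^{-2·0·6}·(-1)^0·(-1)^-2 = +1.
v=7: a=7^5·(≡1), b=7^2·(≡1) mod 7; (1|7)=+1, (1|7)=+1; (−1)^{5·2·3}·(+1)^2·(+1)^5 = +1.
v=17: a=17^6·(≡7), b=17^2·(≡4) mod 17; (7|17)=-1, (4|17)=+1; (−1)^{6·2·8}·(-1)^2·(+1)^6 = +1.
v=31: a=31^-2·(≡25), b=31^0·(≡10) mod 31; (25|31)=+1, (10|31)=+1; (−1)^{-2·0·15}·(+1)^0·(+1)^-2 = +1.
v=2: v_2(a)=6, v_2(b)=1; units ≡ 7, 1 (mod 8); ε·ε+αω+βω = 1·0+6·0+1·0 ≡ 0  ⇒  (a,b)_2 = +1.
v=3: a=3^-2·(≡1), b=3^-6·(≡2) mod 3; (1|3)=+1, (2|3)=-1; (−1)^{-2·-6·1}·(+1)^-6·(-1)^-2 = +1.
v=∞: 7 > 0 and 2 > 0  ⇒  (a,b)_∞ = +1.
Ram(a, b) = ∅: the form 7·x² + 2·y² − z² is isotropic over every ℚ_v, so by Hasse–Minkowski it is isotropic over ℚ.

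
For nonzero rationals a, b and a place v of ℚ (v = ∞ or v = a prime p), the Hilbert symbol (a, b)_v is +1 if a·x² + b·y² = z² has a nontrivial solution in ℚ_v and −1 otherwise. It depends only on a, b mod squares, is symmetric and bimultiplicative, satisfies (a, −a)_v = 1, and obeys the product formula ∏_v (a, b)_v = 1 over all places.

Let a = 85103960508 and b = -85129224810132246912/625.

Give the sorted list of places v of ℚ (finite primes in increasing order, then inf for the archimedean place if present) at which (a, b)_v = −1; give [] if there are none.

Mod squares: a ≡ 7, b ≡ -110262. Check v ∈ {∞, 2, 3, 5, 7, 17, 23, 47}.
v=47: a=47^2·(≡18), b=47^3·(≡32) mod 47; (18|47)=+1, (32|47)=+1; (−1)^{2·3·23}·(+1)^3·(+1)^2 = +1.
v=∞: 7 > 0 and -110262 < 0  ⇒  (a,b)_∞ = +1.
v=23: a=23^2·(≡10), b=23^3·(≡3) mod 23; (10|23)=-1, (3|23)=+1; (−1)^{2·3·11}·(-1)^3·(+1)^2 = -1.
v=7: a=7^1·(≡4), b=7^2·(≡4) mod 7; (4|7)=+1, (4|7)=+1; (−1)^{1·2·3}·(+1)^2·(+1)^1 = +1.
v=5: a=5^0·(≡3), b=5^-4·(≡3) mod 5; (3|5)=-1, (3|5)=-1; (−1)^{0·-4·2}·(-1)^-4·(-1)^0 = +1.
v=3: a=3^2·(≡1), b=3^7·(≡2) mod 3; (1|3)=+1, (2|3)=-1; (−1)^{2·7·1}·(+1)^7·(-1)^2 = +1.
v=2: v_2(a)=2, v_2(b)=7; units ≡ 7, 5 (mod 8); ε·ε+αω+βω = 1·0+2·1+7·0 ≡ 0  ⇒  (a,b)_2 = +1.
v=17: a=17^2·(≡6), b=17^3·(≡4) mod 17; (6|17)=-1, (4|17)=+1; (−1)^{2·3·8}·(-1)^3·(+1)^2 = -1.
(7, -110262 / ℚ) ramifies at {17, 23}: a division algebra.

[17, 23]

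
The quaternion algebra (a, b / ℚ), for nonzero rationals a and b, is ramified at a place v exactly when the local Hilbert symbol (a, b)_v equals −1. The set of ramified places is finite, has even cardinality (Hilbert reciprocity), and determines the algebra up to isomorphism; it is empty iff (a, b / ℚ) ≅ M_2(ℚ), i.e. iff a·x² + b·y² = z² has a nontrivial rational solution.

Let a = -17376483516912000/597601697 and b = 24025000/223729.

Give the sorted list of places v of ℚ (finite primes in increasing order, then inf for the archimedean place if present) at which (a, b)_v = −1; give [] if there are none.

[17, 19]

(a, b) ≡ (-41990, 10) mod (ℚ^×)²; places V = {2, 3, 5, 7, 11, 13, 17, 19, 23, 31, 43, ∞}.
(a,b)_3: α=2, u≡1; β=0, v≡1 (mod 3); (1|3)=+1, (1|3)=+1; sign (−1)^0·+1^0·+1^2 = +1.
(a,b)_7: α=-4, u≡6; β=0, v≡3 (mod 7); (6|7)=-1, (3|7)=-1; sign (−1)^0·-1^0·-1^-4 = +1.
(a,b)_31: α=4, u≡24; β=2, v≡7 (mod 31); (24|31)=-1, (7|31)=+1; sign (−1)^0·-1^2·+1^4 = +1.
(a,b)_2: α=7, β=3; u≡5, v≡5 (mod 8); ε(u)ε(v)=0·0, αω(v)=7·1, βω(u)=3·1; sum ≡ 0  ⇒  +1.
(a,b)_23: α=2, u≡3; β=0, v≡15 (mod 23); (3|23)=+1, (15|23)=-1; sign (−1)^0·+1^0·-1^2 = +1.
(a,b)_19: α=1, u≡13; β=0, v≡8 (mod 19); (13|19)=-1, (8|19)=-1; sign (−1)^0·-1^0·-1^1 = -1.
(a,b)_13: α=1, u≡7; β=0, v≡1 (mod 13); (7|13)=-1, (1|13)=+1; sign (−1)^0·-1^0·+1^1 = +1.
(a,b)_5: α=3, u≡2; β=5, v≡2 (mod 5); (2|5)=-1, (2|5)=-1; sign (−1)^0·-1^5·-1^3 = +1.
(a,b)_43: α=0, u≡24; β=-2, v≡38 (mod 43); (24|43)=+1, (38|43)=+1; sign (−1)^0·+1^-2·+1^0 = +1.
(a,b)_17: α=-1, u≡11; β=0, v≡10 (mod 17); (11|17)=-1, (10|17)=-1; sign (−1)^0·-1^0·-1^-1 = -1.
(a,b)_∞: sgn(-41990)=−, sgn(10)=+, so +1.
(a,b)_11: α=-4, u≡2; β=-2, v≡10 (mod 11); (2|11)=-1, (10|11)=-1; sign (−1)^0·-1^-2·-1^-4 = +1.
(-41990, 10 / ℚ) ramifies at {17, 19}: a division algebra.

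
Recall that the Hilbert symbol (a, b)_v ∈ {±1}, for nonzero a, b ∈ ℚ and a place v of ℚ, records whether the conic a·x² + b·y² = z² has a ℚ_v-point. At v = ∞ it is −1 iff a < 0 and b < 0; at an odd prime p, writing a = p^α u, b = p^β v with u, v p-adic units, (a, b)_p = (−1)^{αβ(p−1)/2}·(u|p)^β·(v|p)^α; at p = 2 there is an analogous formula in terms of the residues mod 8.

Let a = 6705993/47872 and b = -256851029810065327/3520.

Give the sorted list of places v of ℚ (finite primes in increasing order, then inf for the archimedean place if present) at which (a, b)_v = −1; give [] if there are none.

[2, 3, 7, 11, 17, 19]

(a, b) ≡ (10659, -385) mod (ℚ^×)²; places V = {2, 3, 5, 7, 11, 13, 17, 19, ∞}.
(a,b)_19: α=1, u≡2; β=4, v≡13 (mod 19); (2|19)=-1, (13|19)=-1; sign (−1)^0·-1^4·-1^1 = -1.
(a,b)_13: α=0, u≡10; β=2, v≡7 (mod 13); (10|13)=+1, (7|13)=-1; sign (−1)^0·+1^2·-1^0 = +1.
(a,b)_17: α=-1, u≡8; β=2, v≡7 (mod 17); (8|17)=+1, (7|17)=-1; sign (−1)^0·+1^2·-1^-1 = -1.
(a,b)_7: α=6, u≡6; β=9, v≡4 (mod 7); (6|7)=-1, (4|7)=+1; sign (−1)^0·-1^9·+1^6 = -1.
(a,b)_11: α=-1, u≡9; β=-1, v≡1 (mod 11); (9|11)=+1, (1|11)=+1; sign (−1)^1·+1^-1·+1^-1 = -1.
(a,b)_5: α=0, u≡4; β=-1, v≡2 (mod 5); (4|5)=+1, (2|5)=-1; sign (−1)^0·+1^-1·-1^0 = +1.
(a,b)_2: α=-8, β=-6; u≡3, v≡7 (mod 8); ε(u)ε(v)=1·1, αω(v)=-8·0, βω(u)=-6·1; sum ≡ 1  ⇒  -1.
(a,b)_3: α=1, u≡1; β=0, v≡2 (mod 3); (1|3)=+1, (2|3)=-1; sign (−1)^0·+1^0·-1^1 = -1.
(a,b)_∞: sgn(10659)=+, sgn(-385)=−, so +1.
Ram(10659, -385) = {2, 3, 7, 11, 17, 19}; no ℚ_2-point on the conic.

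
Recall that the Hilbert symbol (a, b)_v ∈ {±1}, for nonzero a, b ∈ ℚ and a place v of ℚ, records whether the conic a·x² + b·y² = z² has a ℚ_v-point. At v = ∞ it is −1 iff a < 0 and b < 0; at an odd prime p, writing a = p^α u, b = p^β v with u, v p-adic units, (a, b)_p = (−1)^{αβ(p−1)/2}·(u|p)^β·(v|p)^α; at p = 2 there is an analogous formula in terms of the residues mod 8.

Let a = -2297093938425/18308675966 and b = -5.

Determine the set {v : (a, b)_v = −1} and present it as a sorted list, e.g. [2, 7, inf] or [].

(a, b) ≡ (-462, -5) mod (ℚ^×)²; places V = {2, 3, 5, 7, 11, 13, 29, 41, 43, ∞}.
(a,b)_3: α=5, u≡2; β=0, v≡1 (mod 3); (2|3)=-1, (1|3)=+1; sign (−1)^0·-1^0·+1^5 = +1.
(a,b)_2: α=-1, β=0; u≡1, v≡3 (mod 8); ε(u)ε(v)=0·1, αω(v)=-1·1, βω(u)=0·0; sum ≡ 1  ⇒  -1.
(a,b)_41: α=2, u≡14; β=0, v≡36 (mod 41); (14|41)=-1, (36|41)=+1; sign (−1)^0·-1^0·+1^2 = +1.
(a,b)_13: α=2, u≡7; β=0, v≡8 (mod 13); (7|13)=-1, (8|13)=-1; sign (−1)^0·-1^0·-1^2 = +1.
(a,b)_11: α=3, u≡10; β=0, v≡6 (mod 11); (10|11)=-1, (6|11)=-1; sign (−1)^0·-1^0·-1^3 = -1.
(a,b)_5: α=2, u≡3; β=1, v≡4 (mod 5); (3|5)=-1, (4|5)=+1; sign (−1)^0·-1^1·+1^2 = -1.
(a,b)_∞: sgn(-462)=−, sgn(-5)=−, so -1.
(a,b)_43: α=-2, u≡23; β=0, v≡38 (mod 43); (23|43)=+1, (38|43)=+1; sign (−1)^0·+1^0·+1^-2 = +1.
(a,b)_29: α=-4, u≡2; β=0, v≡24 (mod 29); (2|29)=-1, (24|29)=+1; sign (−1)^0·-1^0·+1^-4 = +1.
(a,b)_7: α=-1, u≡4; β=0, v≡2 (mod 7); (4|7)=+1, (2|7)=+1; sign (−1)^0·+1^0·+1^-1 = +1.
(-462, -5 / ℚ) ramifies at {2, 5, 11, ∞}: a division algebra.

[2, 5, 11, inf]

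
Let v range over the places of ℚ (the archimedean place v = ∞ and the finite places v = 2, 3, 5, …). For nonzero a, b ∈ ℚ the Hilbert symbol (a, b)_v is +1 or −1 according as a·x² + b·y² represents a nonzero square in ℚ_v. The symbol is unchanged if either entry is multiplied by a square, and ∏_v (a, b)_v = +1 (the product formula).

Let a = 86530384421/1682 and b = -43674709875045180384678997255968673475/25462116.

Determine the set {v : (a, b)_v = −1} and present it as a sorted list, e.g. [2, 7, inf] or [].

(a, b) ≡ (609178, -180620972411) mod (ℚ^×)²; places V = {2, 3, 5, 11, 13, 17, 19, 23, 29, 31, 37, 41, 47, ∞}.
(a,b)_2: α=-1, β=-2; u≡5, v≡5 (mod 8); ε(u)ε(v)=0·0, αω(v)=-1·1, βω(u)=-2·1; sum ≡ 1  ⇒  -1.
(a,b)_3: α=0, u≡1; β=-2, v≡1 (mod 3); (1|3)=+1, (1|3)=+1; sign (−1)^0·+1^-2·+1^0 = +1.
(a,b)_13: α=2, u≡7; β=6, v≡1 (mod 13); (7|13)=-1, (1|13)=+1; sign (−1)^0·-1^6·+1^2 = +1.
(a,b)_11: α=0, u≡3; β=1, v≡5 (mod 11); (3|11)=+1, (5|11)=+1; sign (−1)^0·+1^1·+1^0 = +1.
(a,b)_∞: sgn(609178)=+, sgn(-180620972411)=−, so +1.
(a,b)_47: α=0, u≡19; β=3, v≡27 (mod 47); (19|47)=-1, (27|47)=+1; sign (−1)^0·-1^3·+1^0 = -1.
(a,b)_29: α=-2, u≡5; β=-4, v≡19 (mod 29); (5|29)=+1, (19|29)=-1; sign (−1)^0·+1^-4·-1^-2 = +1.
(a,b)_31: α=0, u≡1; β=1, v≡21 (mod 31); (1|31)=+1, (21|31)=-1; sign (−1)^0·+1^1·-1^0 = +1.
(a,b)_17: α=1, u≡2; β=1, v≡14 (mod 17); (2|17)=+1, (14|17)=-1; sign (−1)^0·+1^1·-1^1 = -1.
(a,b)_19: α=1, u≡9; β=3, v≡5 (mod 19); (9|19)=+1, (5|19)=+1; sign (−1)^1·+1^3·+1^1 = -1.
(a,b)_5: α=0, u≡3; β=2, v≡1 (mod 5); (3|5)=-1, (1|5)=+1; sign (−1)^0·-1^2·+1^0 = +1.
(a,b)_41: α=3, u≡40; β=7, v≡21 (mod 41); (40|41)=+1, (21|41)=+1; sign (−1)^0·+1^7·+1^3 = +1.
(a,b)_37: α=0, u≡27; β=1, v≡21 (mod 37); (27|37)=+1, (21|37)=+1; sign (−1)^0·+1^1·+1^0 = +1.
(a,b)_23: α=1, u≡4; β=3, v≡17 (mod 23); (4|23)=+1, (17|23)=-1; sign (−1)^1·+1^3·-1^1 = +1.
Ram(609178, -180620972411) = {2, 17, 19, 47}; no ℚ_2-point on the conic.

[2, 17, 19, 47]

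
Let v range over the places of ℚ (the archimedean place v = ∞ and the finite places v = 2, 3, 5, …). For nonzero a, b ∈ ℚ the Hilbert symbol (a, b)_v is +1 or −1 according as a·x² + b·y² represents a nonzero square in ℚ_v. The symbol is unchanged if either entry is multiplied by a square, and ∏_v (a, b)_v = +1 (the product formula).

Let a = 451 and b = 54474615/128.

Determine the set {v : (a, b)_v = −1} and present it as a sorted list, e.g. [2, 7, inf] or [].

(a, b) ≡ (451, 71630) mod (ℚ^×)²; places V = {2, 3, 5, 11, 13, 19, 29, 41, ∞}.
(a,b)_11: α=1, u≡8; β=0, v≡9 (mod 11); (8|11)=-1, (9|11)=+1; sign (−1)^0·-1^0·+1^1 = +1.
(a,b)_5: α=0, u≡1; β=1, v≡1 (mod 5); (1|5)=+1, (1|5)=+1; sign (−1)^0·+1^1·+1^0 = +1.
(a,b)_29: α=0, u≡16; β=1, v≡16 (mod 29); (16|29)=+1, (16|29)=+1; sign (−1)^0·+1^1·+1^0 = +1.
(a,b)_∞: sgn(451)=+, sgn(71630)=+, so +1.
(a,b)_19: α=0, u≡14; β=1, v≡3 (mod 19); (14|19)=-1, (3|19)=-1; sign (−1)^0·-1^1·-1^0 = -1.
(a,b)_3: α=0, u≡1; β=2, v≡2 (mod 3); (1|3)=+1, (2|3)=-1; sign (−1)^0·+1^2·-1^0 = +1.
(a,b)_41: α=1, u≡11; β=0, v≡34 (mod 41); (11|41)=-1, (34|41)=-1; sign (−1)^0·-1^0·-1^1 = -1.
(a,b)_2: α=0, β=-7; u≡3, v≡7 (mod 8); ε(u)ε(v)=1·1, αω(v)=0·0, βω(u)=-7·1; sum ≡ 0  ⇒  +1.
(a,b)_13: α=0, u≡9; β=3, v≡11 (mod 13); (9|13)=+1, (11|13)=-1; sign (−1)^0·+1^3·-1^0 = +1.
|Ram(451, 71630)| = 2, even; anisotropic at {19, 41}.

[19, 41]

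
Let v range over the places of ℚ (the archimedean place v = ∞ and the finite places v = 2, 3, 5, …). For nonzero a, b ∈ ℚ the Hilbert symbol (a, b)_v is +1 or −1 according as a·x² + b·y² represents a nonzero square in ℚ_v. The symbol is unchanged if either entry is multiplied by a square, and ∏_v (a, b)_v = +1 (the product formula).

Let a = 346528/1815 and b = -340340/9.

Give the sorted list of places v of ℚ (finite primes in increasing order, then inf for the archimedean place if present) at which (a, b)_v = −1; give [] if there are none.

[5, 11, 13, 17]

(a, b) ≡ (6630, -85085) mod (ℚ^×)²; places V = {2, 3, 5, 7, 11, 13, 17, ∞}.
(a,b)_∞: sgn(6630)=+, sgn(-85085)=−, so +1.
(a,b)_5: α=-1, u≡1; β=1, v≡3 (mod 5); (1|5)=+1, (3|5)=-1; sign (−1)^0·+1^1·-1^-1 = -1.
(a,b)_11: α=-2, u≡7; β=1, v≡4 (mod 11); (7|11)=-1, (4|11)=+1; sign (−1)^0·-1^1·+1^-2 = -1.
(a,b)_17: α=1, u≡4; β=1, v≡12 (mod 17); (4|17)=+1, (12|17)=-1; sign (−1)^0·+1^1·-1^1 = -1.
(a,b)_7: α=2, u≡1; β=1, v≡1 (mod 7); (1|7)=+1, (1|7)=+1; sign (−1)^0·+1^1·+1^2 = +1.
(a,b)_3: α=-1, u≡2; β=-2, v≡1 (mod 3); (2|3)=-1, (1|3)=+1; sign (−1)^0·-1^-2·+1^-1 = +1.
(a,b)_13: α=1, u≡4; β=1, v≡6 (mod 13); (4|13)=+1, (6|13)=-1; sign (−1)^0·+1^1·-1^1 = -1.
(a,b)_2: α=5, β=2; u≡3, v≡3 (mod 8); ε(u)ε(v)=1·1, αω(v)=5·1, βω(u)=2·1; sum ≡ 0  ⇒  +1.
(6630, -85085 / ℚ) ramifies at {5, 11, 13, 17}: a division algebra.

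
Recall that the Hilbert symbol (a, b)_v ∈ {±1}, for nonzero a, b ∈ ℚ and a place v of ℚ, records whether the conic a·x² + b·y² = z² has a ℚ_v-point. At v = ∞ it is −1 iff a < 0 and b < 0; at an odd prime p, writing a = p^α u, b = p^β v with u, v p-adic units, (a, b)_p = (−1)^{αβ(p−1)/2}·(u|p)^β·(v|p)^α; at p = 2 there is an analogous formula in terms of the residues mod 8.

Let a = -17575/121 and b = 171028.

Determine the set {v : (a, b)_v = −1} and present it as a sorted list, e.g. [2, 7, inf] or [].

(a, b) ≡ (-703, 253) mod (ℚ^×)²; places V = {2, 5, 11, 13, 19, 23, 37, ∞}.
(a,b)_13: α=0, u≡10; β=2, v≡11 (mod 13); (10|13)=+1, (11|13)=-1; sign (−1)^0·+1^2·-1^0 = +1.
(a,b)_11: α=-2, u≡3; β=1, v≡5 (mod 11); (3|11)=+1, (5|11)=+1; sign (−1)^0·+1^1·+1^-2 = +1.
(a,b)_37: α=1, u≡8; β=0, v≡14 (mod 37); (8|37)=-1, (14|37)=-1; sign (−1)^0·-1^0·-1^1 = -1.
(a,b)_2: α=0, β=2; u≡1, v≡5 (mod 8); ε(u)ε(v)=0·0, αω(v)=0·1, βω(u)=2·0; sum ≡ 0  ⇒  +1.
(a,b)_5: α=2, u≡2; β=0, v≡3 (mod 5); (2|5)=-1, (3|5)=-1; sign (−1)^0·-1^0·-1^2 = +1.
(a,b)_∞: sgn(-703)=−, sgn(253)=+, so +1.
(a,b)_23: α=0, u≡11; β=1, v≡7 (mod 23); (11|23)=-1, (7|23)=-1; sign (−1)^0·-1^1·-1^0 = -1.
(a,b)_19: α=1, u≡9; β=0, v≡9 (mod 19); (9|19)=+1, (9|19)=+1; sign (−1)^0·+1^0·+1^1 = +1.
(-703, 253 / ℚ) ramifies at {23, 37}: a division algebra.

[23, 37]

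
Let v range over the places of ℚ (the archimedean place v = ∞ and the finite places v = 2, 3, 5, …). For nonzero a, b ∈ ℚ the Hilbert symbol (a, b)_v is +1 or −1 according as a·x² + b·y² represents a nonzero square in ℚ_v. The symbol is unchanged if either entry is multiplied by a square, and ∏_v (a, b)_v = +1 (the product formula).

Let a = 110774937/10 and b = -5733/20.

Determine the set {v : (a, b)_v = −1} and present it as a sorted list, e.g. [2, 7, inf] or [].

[5, 7]

(a, b) ≡ (2730, -65) mod (ℚ^×)²; places V = {2, 3, 5, 7, 13, ∞}.
(a,b)_5: α=-1, u≡1; β=-1, v≡3 (mod 5); (1|5)=+1, (3|5)=-1; sign (−1)^0·+1^-1·-1^-1 = -1.
(a,b)_13: α=3, u≡2; β=1, v≡2 (mod 13); (2|13)=-1, (2|13)=-1; sign (−1)^0·-1^1·-1^3 = +1.
(a,b)_7: α=5, u≡6; β=2, v≡5 (mod 7); (6|7)=-1, (5|7)=-1; sign (−1)^0·-1^2·-1^5 = -1.
(a,b)_∞: sgn(2730)=+, sgn(-65)=−, so +1.
(a,b)_3: α=1, u≡1; β=2, v≡1 (mod 3); (1|3)=+1, (1|3)=+1; sign (−1)^0·+1^2·+1^1 = +1.
(a,b)_2: α=-1, β=-2; u≡5, v≡7 (mod 8); ε(u)ε(v)=0·1, αω(v)=-1·0, βω(u)=-2·1; sum ≡ 0  ⇒  +1.
(2730, -65 / ℚ) ramifies at {5, 7}: a division algebra.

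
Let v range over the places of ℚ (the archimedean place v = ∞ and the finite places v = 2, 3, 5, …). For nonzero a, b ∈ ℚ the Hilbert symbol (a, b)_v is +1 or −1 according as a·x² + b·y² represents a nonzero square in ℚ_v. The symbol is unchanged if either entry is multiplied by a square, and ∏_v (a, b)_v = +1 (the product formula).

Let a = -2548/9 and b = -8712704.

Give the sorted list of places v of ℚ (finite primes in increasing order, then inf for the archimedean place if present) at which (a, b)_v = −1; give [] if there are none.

[13, inf]

Mod squares: a ≡ -13, b ≡ -34034. Check v ∈ {∞, 2, 3, 7, 11, 13, 17}.
v=13: a=13^1·(≡10), b=13^1·(≡7) mod 13; (10|13)=+1, (7|13)=-1; (−1)^{1·1·6}·(+1)^1·(-1)^1 = -1.
v=∞: -13 < 0 and -34034 < 0  ⇒  (a,b)_∞ = -1.
v=11: a=11^0·(≡9), b=11^1·(≡2) mod 11; (9|11)=+1, (2|11)=-1; (−1)^{0·1·5}·(+1)^1·(-1)^0 = +1.
v=7: a=7^2·(≡2), b=7^1·(≡5) mod 7; (2|7)=+1, (5|7)=-1; (−1)^{2·1·3}·(+1)^1·(-1)^2 = +1.
v=2: v_2(a)=2, v_2(b)=9; units ≡ 3, 7 (mod 8); ε·ε+αω+βω = 1·1+2·0+9·1 ≡ 0  ⇒  (a,b)_2 = +1.
v=17: a=17^0·(≡4), b=17^1·(≡4) mod 17; (4|17)=+1, (4|17)=+1; (−1)^{0·1·8}·(+1)^1·(+1)^0 = +1.
v=3: a=3^-2·(≡2), b=3^0·(≡1) mod 3; (2|3)=-1, (1|3)=+1; (−1)^{-2·0·1}·(-1)^0·(+1)^-2 = +1.
Ram(-13, -34034) = {13, ∞}; no ℚ_13-point on the conic.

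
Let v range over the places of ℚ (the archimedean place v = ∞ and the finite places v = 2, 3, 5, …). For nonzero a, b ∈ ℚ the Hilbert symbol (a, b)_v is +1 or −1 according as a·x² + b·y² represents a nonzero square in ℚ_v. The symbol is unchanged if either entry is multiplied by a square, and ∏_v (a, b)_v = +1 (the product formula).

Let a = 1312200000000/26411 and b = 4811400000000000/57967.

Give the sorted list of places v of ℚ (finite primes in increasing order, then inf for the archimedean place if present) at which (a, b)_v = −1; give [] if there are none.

(a, b) ≡ (22, 1155) mod (ℚ^×)²; places V = {2, 3, 5, 7, 11, 13, ∞}.
(a,b)_∞: sgn(22)=+, sgn(1155)=+, so +1.
(a,b)_7: α=-4, u≡2; β=-3, v≡1 (mod 7); (2|7)=+1, (1|7)=+1; sign (−1)^0·+1^-3·+1^-4 = +1.
(a,b)_3: α=8, u≡1; β=7, v≡1 (mod 3); (1|3)=+1, (1|3)=+1; sign (−1)^0·+1^7·+1^8 = +1.
(a,b)_13: α=0, u≡4; β=-2, v≡6 (mod 13); (4|13)=+1, (6|13)=-1; sign (−1)^0·+1^-2·-1^0 = +1.
(a,b)_11: α=-1, u≡7; β=1, v≡6 (mod 11); (7|11)=-1, (6|11)=-1; sign (−1)^1·-1^1·-1^-1 = -1.
(a,b)_5: α=8, u≡2; β=11, v≡1 (mod 5); (2|5)=-1, (1|5)=+1; sign (−1)^0·-1^11·+1^8 = -1.
(a,b)_2: α=9, β=12; u≡3, v≡3 (mod 8); ε(u)ε(v)=1·1, αω(v)=9·1, βω(u)=12·1; sum ≡ 0  ⇒  +1.
|Ram(22, 1155)| = 2, even; anisotropic at {5, 11}.

[5, 11]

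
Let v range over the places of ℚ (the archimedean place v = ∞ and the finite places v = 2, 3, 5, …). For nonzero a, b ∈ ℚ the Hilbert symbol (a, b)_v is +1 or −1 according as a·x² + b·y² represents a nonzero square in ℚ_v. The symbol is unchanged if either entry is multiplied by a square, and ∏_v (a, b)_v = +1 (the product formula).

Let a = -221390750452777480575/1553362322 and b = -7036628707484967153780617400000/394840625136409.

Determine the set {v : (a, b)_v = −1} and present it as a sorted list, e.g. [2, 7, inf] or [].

(a, b) ≡ (-286, -35) mod (ℚ^×)²; places V = {2, 3, 5, 7, 11, 13, 23, 29, 31, 53, ∞}.
(a,b)_∞: sgn(-286)=−, sgn(-35)=−, so -1.
(a,b)_2: α=-1, β=6; u≡1, v≡5 (mod 8); ε(u)ε(v)=0·0, αω(v)=-1·1, βω(u)=6·0; sum ≡ 1  ⇒  -1.
(a,b)_7: α=6, u≡1; β=9, v≡4 (mod 7); (1|7)=+1, (4|7)=+1; sign (−1)^0·+1^9·+1^6 = +1.
(a,b)_29: α=-2, u≡25; β=-2, v≡6 (mod 29); (25|29)=+1, (6|29)=+1; sign (−1)^0·+1^-2·+1^-2 = +1.
(a,b)_3: α=8, u≡2; β=12, v≡1 (mod 3); (2|3)=-1, (1|3)=+1; sign (−1)^0·-1^12·+1^8 = +1.
(a,b)_53: α=2, u≡31; β=2, v≡48 (mod 53); (31|53)=-1, (48|53)=-1; sign (−1)^0·-1^2·-1^2 = +1.
(a,b)_5: α=2, u≡1; β=5, v≡3 (mod 5); (1|5)=+1, (3|5)=-1; sign (−1)^0·+1^5·-1^2 = +1.
(a,b)_13: α=5, u≡1; β=6, v≡3 (mod 13); (1|13)=+1, (3|13)=+1; sign (−1)^0·+1^6·+1^5 = +1.
(a,b)_31: α=-4, u≡3; β=-6, v≡23 (mod 31); (3|31)=-1, (23|31)=-1; sign (−1)^0·-1^-6·-1^-4 = +1.
(a,b)_23: α=0, u≡2; β=-2, v≡7 (mod 23); (2|23)=+1, (7|23)=-1; sign (−1)^0·+1^-2·-1^0 = +1.
(a,b)_11: α=1, u≡7; β=2, v≡3 (mod 11); (7|11)=-1, (3|11)=+1; sign (−1)^0·-1^2·+1^1 = +1.
Ram(-286, -35) = {2, ∞}; no ℚ_2-point on the conic.

[2, inf]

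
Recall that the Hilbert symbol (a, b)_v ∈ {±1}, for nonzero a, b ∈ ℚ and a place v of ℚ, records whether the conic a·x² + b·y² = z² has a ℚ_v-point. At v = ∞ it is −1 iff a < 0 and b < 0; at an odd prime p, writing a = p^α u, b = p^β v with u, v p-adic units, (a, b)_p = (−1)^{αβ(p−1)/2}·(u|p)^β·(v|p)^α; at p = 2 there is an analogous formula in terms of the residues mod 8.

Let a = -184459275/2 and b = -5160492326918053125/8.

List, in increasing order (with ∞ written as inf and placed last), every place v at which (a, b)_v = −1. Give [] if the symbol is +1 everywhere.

Mod squares: a ≡ -22, b ≡ -2730. Check v ∈ {∞, 2, 3, 5, 7, 11, 13}.
v=5: a=5^2·(≡2), b=5^5·(≡1) mod 5; (2|5)=-1, (1|5)=+1; (−1)^{2·5·2}·(-1)^5·(+1)^2 = -1.
v=7: a=7^2·(≡3), b=7^5·(≡4) mod 7; (3|7)=-1, (4|7)=+1; (−1)^{2·5·3}·(-1)^5·(+1)^2 = -1.
v=2: v_2(a)=-1, v_2(b)=-3; units ≡ 5, 3 (mod 8); ε·ε+αω+βω = 0·1+-1·1+-3·1 ≡ 0  ⇒  (a,b)_2 = +1.
v=13: a=13^2·(≡9), b=13^5·(≡2) mod 13; (9|13)=+1, (2|13)=-1; (−1)^{2·5·6}·(+1)^5·(-1)^2 = +1.
v=11: a=11^1·(≡1), b=11^2·(≡3) mod 11; (1|11)=+1, (3|11)=+1; (−1)^{1·2·5}·(+1)^2·(+1)^1 = +1.
v=3: a=3^4·(≡2), b=3^7·(≡2) mod 3; (2|3)=-1, (2|3)=-1; (−1)^{4·7·1}·(-1)^7·(-1)^4 = -1.
v=∞: -22 < 0 and -2730 < 0  ⇒  (a,b)_∞ = -1.
Ram(-22, -2730) = {3, 5, 7, ∞}; no ℚ_3-point on the conic.

[3, 5, 7, inf]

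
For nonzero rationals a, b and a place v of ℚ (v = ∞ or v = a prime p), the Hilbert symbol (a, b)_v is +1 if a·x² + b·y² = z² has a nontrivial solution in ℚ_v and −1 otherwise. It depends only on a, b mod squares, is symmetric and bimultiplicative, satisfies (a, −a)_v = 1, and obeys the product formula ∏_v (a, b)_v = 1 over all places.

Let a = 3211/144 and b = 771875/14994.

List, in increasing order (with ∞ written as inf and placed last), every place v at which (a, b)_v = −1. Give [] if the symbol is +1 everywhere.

[13, 19]

Mod squares: a ≡ 19, b ≡ 41990. Check v ∈ {∞, 2, 3, 5, 7, 13, 17, 19}.
v=13: a=13^2·(≡6), b=13^1·(≡6) mod 13; (6|13)=-1, (6|13)=-1; (−1)^{2·1·6}·(-1)^1·(-1)^2 = -1.
v=7: a=7^0·(≡3), b=7^-2·(≡4) mod 7; (3|7)=-1, (4|7)=+1; (−1)^{0·-2·3}·(-1)^-2·(+1)^0 = +1.
v=∞: 19 > 0 and 41990 > 0  ⇒  (a,b)_∞ = +1.
v=17: a=17^0·(≡4), b=17^-1·(≡5) mod 17; (4|17)=+1, (5|17)=-1; (−1)^{0·-1·8}·(+1)^-1·(-1)^0 = +1.
v=5: a=5^0·(≡4), b=5^5·(≡3) mod 5; (4|5)=+1, (3|5)=-1; (−1)^{0·5·2}·(+1)^5·(-1)^0 = +1.
v=2: v_2(a)=-4, v_2(b)=-1; units ≡ 3, 3 (mod 8); ε·ε+αω+βω = 1·1+-4·1+-1·1 ≡ 0  ⇒  (a,b)_2 = +1.
v=3: a=3^-2·(≡1), b=3^-2·(≡2) mod 3; (1|3)=+1, (2|3)=-1; (−1)^{-2·-2·1}·(+1)^-2·(-1)^-2 = +1.
v=19: a=19^1·(≡5), b=19^1·(≡1) mod 19; (5|19)=+1, (1|19)=+1; (−1)^{1·1·9}·(+1)^1·(+1)^1 = -1.
|Ram(19, 41990)| = 2, even; anisotropic at {13, 19}.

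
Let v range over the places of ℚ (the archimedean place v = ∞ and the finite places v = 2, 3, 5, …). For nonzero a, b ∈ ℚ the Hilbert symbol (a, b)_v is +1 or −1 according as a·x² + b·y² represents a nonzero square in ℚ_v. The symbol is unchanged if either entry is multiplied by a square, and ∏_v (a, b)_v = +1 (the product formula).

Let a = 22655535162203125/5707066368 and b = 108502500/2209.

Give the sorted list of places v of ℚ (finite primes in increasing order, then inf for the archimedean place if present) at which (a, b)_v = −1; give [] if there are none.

(a, b) ≡ (10720047, 43401) mod (ℚ^×)²; places V = {2, 3, 5, 7, 13, 17, 19, 23, 29, 37, 47, ∞}.
(a,b)_∞: sgn(10720047)=+, sgn(43401)=+, so +1.
(a,b)_3: α=-1, u≡1; β=1, v≡1 (mod 3); (1|3)=+1, (1|3)=+1; sign (−1)^1·+1^1·+1^-1 = -1.
(a,b)_17: α=1, u≡5; β=1, v≡14 (mod 17); (5|17)=-1, (14|17)=-1; sign (−1)^0·-1^1·-1^1 = +1.
(a,b)_23: α=1, u≡17; β=1, v≡16 (mod 23); (17|23)=-1, (16|23)=+1; sign (−1)^1·-1^1·+1^1 = +1.
(a,b)_19: α=1, u≡15; β=0, v≡11 (mod 19); (15|19)=-1, (11|19)=+1; sign (−1)^0·-1^0·+1^1 = +1.
(a,b)_47: α=-2, u≡23; β=-2, v≡39 (mod 47); (23|47)=-1, (39|47)=-1; sign (−1)^0·-1^-2·-1^-2 = +1.
(a,b)_29: α=-2, u≡22; β=0, v≡3 (mod 29); (22|29)=+1, (3|29)=-1; sign (−1)^0·+1^0·-1^-2 = +1.
(a,b)_2: α=-10, β=2; u≡7, v≡1 (mod 8); ε(u)ε(v)=1·0, αω(v)=-10·0, βω(u)=2·0; sum ≡ 0  ⇒  +1.
(a,b)_7: α=4, u≡1; β=0, v≡2 (mod 7); (1|7)=+1, (2|7)=+1; sign (−1)^0·+1^0·+1^4 = +1.
(a,b)_13: α=3, u≡10; β=0, v≡11 (mod 13); (10|13)=+1, (11|13)=-1; sign (−1)^0·+1^0·-1^3 = -1.
(a,b)_37: α=1, u≡30; β=1, v≡21 (mod 37); (30|37)=+1, (21|37)=+1; sign (−1)^0·+1^1·+1^1 = +1.
(a,b)_5: α=6, u≡2; β=4, v≡1 (mod 5); (2|5)=-1, (1|5)=+1; sign (−1)^0·-1^4·+1^6 = +1.
(10720047, 43401 / ℚ) ramifies at {3, 13}: a division algebra.

[3, 13]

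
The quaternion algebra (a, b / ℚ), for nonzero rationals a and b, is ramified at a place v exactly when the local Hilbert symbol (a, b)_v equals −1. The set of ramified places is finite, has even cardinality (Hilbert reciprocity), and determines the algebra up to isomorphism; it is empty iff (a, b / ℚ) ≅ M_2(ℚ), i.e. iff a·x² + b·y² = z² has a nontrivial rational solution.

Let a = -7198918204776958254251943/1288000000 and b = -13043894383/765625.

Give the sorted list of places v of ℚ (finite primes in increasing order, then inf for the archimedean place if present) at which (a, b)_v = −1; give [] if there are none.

Mod squares: a ≡ -46046, b ≡ -247. Check v ∈ {∞, 2, 3, 5, 7, 11, 13, 17, 19, 23, 43}.
v=19: a=19^4·(≡14), b=19^1·(≡11) mod 19; (14|19)=-1, (11|19)=+1; (−1)^{4·1·9}·(-1)^1·(+1)^4 = -1.
v=13: a=13^7·(≡2), b=13^5·(≡7) mod 13; (2|13)=-1, (7|13)=-1; (−1)^{7·5·6}·(-1)^5·(-1)^7 = +1.
v=∞: -46046 < 0 and -247 < 0  ⇒  (a,b)_∞ = -1.
v=3: a=3^4·(≡1), b=3^0·(≡2) mod 3; (1|3)=+1, (2|3)=-1; (−1)^{4·0·1}·(+1)^0·(-1)^4 = +1.
v=11: a=11^1·(≡5), b=11^0·(≡10) mod 11; (5|11)=+1, (10|11)=-1; (−1)^{1·0·5}·(+1)^0·(-1)^1 = -1.
v=2: v_2(a)=-9, v_2(b)=0; units ≡ 1, 1 (mod 8); ε·ε+αω+βω = 0·0+-9·0+0·0 ≡ 0  ⇒  (a,b)_2 = +1.
v=5: a=5^-6·(≡1), b=5^-6·(≡3) mod 5; (1|5)=+1, (3|5)=-1; (−1)^{-6·-6·2}·(+1)^-6·(-1)^-6 = +1.
v=17: a=17^2·(≡14), b=17^0·(≡8) mod 17; (14|17)=-1, (8|17)=+1; (−1)^{2·0·8}·(-1)^0·(+1)^2 = +1.
v=7: a=7^-1·(≡4), b=7^-2·(≡5) mod 7; (4|7)=+1, (5|7)=-1; (−1)^{-1·-2·3}·(+1)^-2·(-1)^-1 = -1.
v=43: a=43^4·(≡18), b=43^2·(≡40) mod 43; (18|43)=-1, (40|43)=+1; (−1)^{4·2·21}·(-1)^2·(+1)^4 = +1.
v=23: a=23^-1·(≡21), b=23^0·(≡6) mod 23; (21|23)=-1, (6|23)=+1; (−1)^{-1·0·11}·(-1)^0·(+1)^-1 = +1.
Ram(-46046, -247) = {7, 11, 19, ∞}; no ℚ_7-point on the conic.

[7, 11, 19, inf]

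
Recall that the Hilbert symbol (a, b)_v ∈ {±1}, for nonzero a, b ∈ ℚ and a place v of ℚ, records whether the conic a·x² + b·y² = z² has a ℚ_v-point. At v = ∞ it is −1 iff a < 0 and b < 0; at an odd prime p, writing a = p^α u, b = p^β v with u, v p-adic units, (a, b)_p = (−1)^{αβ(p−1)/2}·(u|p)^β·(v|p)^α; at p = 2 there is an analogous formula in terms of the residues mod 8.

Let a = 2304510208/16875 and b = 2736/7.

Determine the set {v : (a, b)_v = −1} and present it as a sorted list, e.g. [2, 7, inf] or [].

[7, 17]

(a, b) ≡ (51051, 133) mod (ℚ^×)²; places V = {2, 3, 5, 7, 11, 13, 17, 19, 23, ∞}.
(a,b)_13: α=1, u≡1; β=0, v≡12 (mod 13); (1|13)=+1, (12|13)=+1; sign (−1)^0·+1^0·+1^1 = +1.
(a,b)_11: α=1, u≡10; β=0, v≡9 (mod 11); (10|11)=-1, (9|11)=+1; sign (−1)^0·-1^0·+1^1 = +1.
(a,b)_∞: sgn(51051)=+, sgn(133)=+, so +1.
(a,b)_19: α=0, u≡6; β=1, v≡7 (mod 19); (6|19)=+1, (7|19)=+1; sign (−1)^0·+1^1·+1^0 = +1.
(a,b)_3: α=-3, u≡1; β=2, v≡1 (mod 3); (1|3)=+1, (1|3)=+1; sign (−1)^0·+1^2·+1^-3 = +1.
(a,b)_17: α=1, u≡12; β=0, v≡12 (mod 17); (12|17)=-1, (12|17)=-1; sign (−1)^0·-1^0·-1^1 = -1.
(a,b)_2: α=8, β=4; u≡3, v≡5 (mod 8); ε(u)ε(v)=1·0, αω(v)=8·1, βω(u)=4·1; sum ≡ 0  ⇒  +1.
(a,b)_5: α=-4, u≡4; β=0, v≡3 (mod 5); (4|5)=+1, (3|5)=-1; sign (−1)^0·+1^0·-1^-4 = +1.
(a,b)_7: α=1, u≡5; β=-1, v≡6 (mod 7); (5|7)=-1, (6|7)=-1; sign (−1)^1·-1^-1·-1^1 = -1.
(a,b)_23: α=2, u≡21; β=0, v≡13 (mod 23); (21|23)=-1, (13|23)=+1; sign (−1)^0·-1^0·+1^2 = +1.
Ram(51051, 133) = {7, 17}; no ℚ_7-point on the conic.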